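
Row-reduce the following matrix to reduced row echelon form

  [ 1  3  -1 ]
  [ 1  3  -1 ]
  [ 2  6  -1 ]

Subtract r1 from r2.
Subtract 2 times r1 from r3.
Swap r2 and r3.
Add r2 to r1.

[[1, 3, 0], [0, 0, 1], [0, 0, 0]]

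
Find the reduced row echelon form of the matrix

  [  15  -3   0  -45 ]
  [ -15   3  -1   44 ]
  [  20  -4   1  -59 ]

Multiply r1 by 1/15.
  [   1  -1/5   0   -3 ]
  [ -15     3  -1   44 ]
  [  20    -4   1  -59 ]
Add 15 times r1 to r2.
  [  1  -1/5   0   -3 ]
  [  0     0  -1   -1 ]
  [ 20    -4   1  -59 ]
Subtract 20 times r1 from r3.
  [ 1  -1/5   0  -3 ]
  [ 0     0  -1  -1 ]
  [ 0     0   1   1 ]
Multiply r2 by -1.
  [ 1  -1/5  0  -3 ]
  [ 0     0  1   1 ]
  [ 0     0  1   1 ]
Subtract r2 from r3.
  [ 1  -1/5  0  -3 ]
  [ 0     0  1   1 ]
  [ 0     0  0   0 ]

[[1, -1/5, 0, -3], [0, 0, 1, 1], [0, 0, 0, 0]]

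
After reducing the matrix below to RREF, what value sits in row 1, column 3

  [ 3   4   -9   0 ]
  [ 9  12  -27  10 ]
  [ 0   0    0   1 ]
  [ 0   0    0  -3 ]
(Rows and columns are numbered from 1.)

R1 ← 1/3·R1
  [ 1  4/3   -3   0 ]
  [ 9   12  -27  10 ]
  [ 0    0    0   1 ]
  [ 0    0    0  -3 ]
R2 ← R2 − 9·R1
  [ 1  4/3  -3   0 ]
  [ 0    0   0  10 ]
  [ 0    0   0   1 ]
  [ 0    0   0  -3 ]
R2 ← 1/10·R2
  [ 1  4/3  -3   0 ]
  [ 0    0   0   1 ]
  [ 0    0   0   1 ]
  [ 0    0   0  -3 ]
R3 ← R3 − R2
  [ 1  4/3  -3   0 ]
  [ 0    0   0   1 ]
  [ 0    0   0   0 ]
  [ 0    0   0  -3 ]
R4 ← R4 + 3·R2
  [ 1  4/3  -3  0 ]
  [ 0    0   0  1 ]
  [ 0    0   0  0 ]
  [ 0    0   0  0 ]

-3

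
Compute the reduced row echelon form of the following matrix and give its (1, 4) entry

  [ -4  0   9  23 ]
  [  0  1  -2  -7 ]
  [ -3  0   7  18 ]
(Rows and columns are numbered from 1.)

r1 -> -1/4·r1
  [  1  0  -9/4  -23/4 ]
  [  0  1    -2     -7 ]
  [ -3  0     7     18 ]
r3 -> r3 + 3·r1
  [ 1  0  -9/4  -23/4 ]
  [ 0  1    -2     -7 ]
  [ 0  0   1/4    3/4 ]
r3 -> 4·r3
  [ 1  0  -9/4  -23/4 ]
  [ 0  1    -2     -7 ]
  [ 0  0     1      3 ]
r2 -> r2 + 2·r3
  [ 1  0  -9/4  -23/4 ]
  [ 0  1     0     -1 ]
  [ 0  0     1      3 ]
r1 -> r1 + 9/4·r3
  [ 1  0  0   1 ]
  [ 0  1  0  -1 ]
  [ 0  0  1   3 ]

1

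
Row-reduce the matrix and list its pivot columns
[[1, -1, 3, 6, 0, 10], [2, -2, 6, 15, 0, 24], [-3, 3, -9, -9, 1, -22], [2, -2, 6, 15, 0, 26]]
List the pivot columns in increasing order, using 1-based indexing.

R2 → R2 − 2·R1
  [  1  -1   3   6  0   10 ]
  [  0   0   0   3  0    4 ]
  [ -3   3  -9  -9  1  -22 ]
  [  2  -2   6  15  0   26 ]
R3 → R3 + 3·R1
  [ 1  -1  3   6  0  10 ]
  [ 0   0  0   3  0   4 ]
  [ 0   0  0   9  1   8 ]
  [ 2  -2  6  15  0  26 ]
R4 → R4 − 2·R1
  [ 1  -1  3  6  0  10 ]
  [ 0   0  0  3  0   4 ]
  [ 0   0  0  9  1   8 ]
  [ 0   0  0  3  0   6 ]
R2 → 1/3·R2
  [ 1  -1  3  6  0   10 ]
  [ 0   0  0  1  0  4/3 ]
  [ 0   0  0  9  1    8 ]
  [ 0   0  0  3  0    6 ]
R3 → R3 − 9·R2
  [ 1  -1  3  6  0   10 ]
  [ 0   0  0  1  0  4/3 ]
  [ 0   0  0  0  1   -4 ]
  [ 0   0  0  3  0    6 ]
R4 → R4 − 3·R2
  [ 1  -1  3  6  0   10 ]
  [ 0   0  0  1  0  4/3 ]
  [ 0   0  0  0  1   -4 ]
  [ 0   0  0  0  0    2 ]
R4 → 1/2·R4
  [ 1  -1  3  6  0   10 ]
  [ 0   0  0  1  0  4/3 ]
  [ 0   0  0  0  1   -4 ]
  [ 0   0  0  0  0    1 ]
R3 → R3 + 4·R4
  [ 1  -1  3  6  0   10 ]
  [ 0   0  0  1  0  4/3 ]
  [ 0   0  0  0  1    0 ]
  [ 0   0  0  0  0    1 ]
R2 → R2 − 4/3·R4
  [ 1  -1  3  6  0  10 ]
  [ 0   0  0  1  0   0 ]
  [ 0   0  0  0  1   0 ]
  [ 0   0  0  0  0   1 ]
R1 → R1 − 10·R4
  [ 1  -1  3  6  0  0 ]
  [ 0   0  0  1  0  0 ]
  [ 0   0  0  0  1  0 ]
  [ 0   0  0  0  0  1 ]
R1 → R1 − 6·R2
  [ 1  -1  3  0  0  0 ]
  [ 0   0  0  1  0  0 ]
  [ 0   0  0  0  1  0 ]
  [ 0   0  0  0  0  1 ]
Pivot columns are the columns containing a leading 1.

1, 4, 5, 6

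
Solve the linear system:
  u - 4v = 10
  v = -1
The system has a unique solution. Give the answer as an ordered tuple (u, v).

Form the augmented matrix and row-reduce:
  [ 1  -4  |  10 ]
  [ 0   1  |  -1 ]
Add 4 times ρ2 to ρ1.
  [ 1  0  |   6 ]
  [ 0  1  |  -1 ]
Reading off the last column: u = 6, v = -1.

(6, -1)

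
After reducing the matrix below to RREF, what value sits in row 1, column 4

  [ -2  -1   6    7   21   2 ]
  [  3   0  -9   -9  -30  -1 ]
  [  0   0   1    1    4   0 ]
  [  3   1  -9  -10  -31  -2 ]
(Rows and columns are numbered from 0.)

Multiply R1 by -1/2.
  [ 1  1/2  -3  -7/2  -21/2  -1 ]
  [ 3    0  -9    -9    -30  -1 ]
  [ 0    0   1     1      4   0 ]
  [ 3    1  -9   -10    -31  -2 ]
Subtract 3 times R1 from R2.
  [ 1   1/2  -3  -7/2  -21/2  -1 ]
  [ 0  -3/2   0   3/2    3/2   2 ]
  [ 0     0   1     1      4   0 ]
  [ 3     1  -9   -10    -31  -2 ]
Subtract 3 times R1 from R4.
  [ 1   1/2  -3  -7/2  -21/2  -1 ]
  [ 0  -3/2   0   3/2    3/2   2 ]
  [ 0     0   1     1      4   0 ]
  [ 0  -1/2   0   1/2    1/2   1 ]
Multiply R2 by -2/3.
  [ 1   1/2  -3  -7/2  -21/2    -1 ]
  [ 0     1   0    -1     -1  -4/3 ]
  [ 0     0   1     1      4     0 ]
  [ 0  -1/2   0   1/2    1/2     1 ]
Add 1/2 times R2 to R4.
  [ 1  1/2  -3  -7/2  -21/2    -1 ]
  [ 0    1   0    -1     -1  -4/3 ]
  [ 0    0   1     1      4     0 ]
  [ 0    0   0     0      0   1/3 ]
Multiply R4 by 3.
  [ 1  1/2  -3  -7/2  -21/2    -1 ]
  [ 0    1   0    -1     -1  -4/3 ]
  [ 0    0   1     1      4     0 ]
  [ 0    0   0     0      0     1 ]
Add 4/3 times R4 to R2.
  [ 1  1/2  -3  -7/2  -21/2  -1 ]
  [ 0    1   0    -1     -1   0 ]
  [ 0    0   1     1      4   0 ]
  [ 0    0   0     0      0   1 ]
Add R4 to R1.
  [ 1  1/2  -3  -7/2  -21/2  0 ]
  [ 0    1   0    -1     -1  0 ]
  [ 0    0   1     1      4  0 ]
  [ 0    0   0     0      0  1 ]
Add 3 times R3 to R1.
  [ 1  1/2  0  -1/2  3/2  0 ]
  [ 0    1  0    -1   -1  0 ]
  [ 0    0  1     1    4  0 ]
  [ 0    0  0     0    0  1 ]
Subtract 1/2 times R2 from R1.
  [ 1  0  0   0   2  0 ]
  [ 0  1  0  -1  -1  0 ]
  [ 0  0  1   1   4  0 ]
  [ 0  0  0   0   0  1 ]

-1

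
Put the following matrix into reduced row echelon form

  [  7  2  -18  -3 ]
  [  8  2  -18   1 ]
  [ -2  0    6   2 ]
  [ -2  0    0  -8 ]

[[1, 0, 0, 4], [0, 1, 0, -1/2], [0, 0, 1, 5/3], [0, 0, 0, 0]]

r1 -> 1/7·r1
  [  1  2/7  -18/7  -3/7 ]
  [  8    2    -18     1 ]
  [ -2    0      6     2 ]
  [ -2    0      0    -8 ]
r2 -> r2 − 8·r1
  [  1   2/7  -18/7  -3/7 ]
  [  0  -2/7   18/7  31/7 ]
  [ -2     0      6     2 ]
  [ -2     0      0    -8 ]
r3 -> r3 + 2·r1
  [  1   2/7  -18/7  -3/7 ]
  [  0  -2/7   18/7  31/7 ]
  [  0   4/7    6/7   8/7 ]
  [ -2     0      0    -8 ]
r4 -> r4 + 2·r1
  [ 1   2/7  -18/7   -3/7 ]
  [ 0  -2/7   18/7   31/7 ]
  [ 0   4/7    6/7    8/7 ]
  [ 0   4/7  -36/7  -62/7 ]
r2 -> -7/2·r2
  [ 1  2/7  -18/7   -3/7 ]
  [ 0    1     -9  -31/2 ]
  [ 0  4/7    6/7    8/7 ]
  [ 0  4/7  -36/7  -62/7 ]
r3 -> r3 − 4/7·r2
  [ 1  2/7  -18/7   -3/7 ]
  [ 0    1     -9  -31/2 ]
  [ 0    0      6     10 ]
  [ 0  4/7  -36/7  -62/7 ]
r4 -> r4 − 4/7·r2
  [ 1  2/7  -18/7   -3/7 ]
  [ 0    1     -9  -31/2 ]
  [ 0    0      6     10 ]
  [ 0    0      0      0 ]
r3 -> 1/6·r3
  [ 1  2/7  -18/7   -3/7 ]
  [ 0    1     -9  -31/2 ]
  [ 0    0      1    5/3 ]
  [ 0    0      0      0 ]
r2 -> r2 + 9·r3
  [ 1  2/7  -18/7  -3/7 ]
  [ 0    1      0  -1/2 ]
  [ 0    0      1   5/3 ]
  [ 0    0      0     0 ]
r1 -> r1 + 18/7·r3
  [ 1  2/7  0  27/7 ]
  [ 0    1  0  -1/2 ]
  [ 0    0  1   5/3 ]
  [ 0    0  0     0 ]
r1 -> r1 − 2/7·r2
  [ 1  0  0     4 ]
  [ 0  1  0  -1/2 ]
  [ 0  0  1   5/3 ]
  [ 0  0  0     0 ]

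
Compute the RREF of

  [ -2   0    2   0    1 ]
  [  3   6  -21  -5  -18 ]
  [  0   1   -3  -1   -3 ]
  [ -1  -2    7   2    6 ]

[[1, 0, -1, 0, 0], [0, 1, -3, 0, 0], [0, 0, 0, 1, 0], [0, 0, 0, 0, 1]]

ρ1 := -1/2·ρ1
  [  1   0   -1   0  -1/2 ]
  [  3   6  -21  -5   -18 ]
  [  0   1   -3  -1    -3 ]
  [ -1  -2    7   2     6 ]
ρ2 := ρ2 − 3·ρ1
  [  1   0   -1   0   -1/2 ]
  [  0   6  -18  -5  -33/2 ]
  [  0   1   -3  -1     -3 ]
  [ -1  -2    7   2      6 ]
ρ4 := ρ4 + ρ1
  [ 1   0   -1   0   -1/2 ]
  [ 0   6  -18  -5  -33/2 ]
  [ 0   1   -3  -1     -3 ]
  [ 0  -2    6   2   11/2 ]
ρ2 := 1/6·ρ2
  [ 1   0  -1     0   -1/2 ]
  [ 0   1  -3  -5/6  -11/4 ]
  [ 0   1  -3    -1     -3 ]
  [ 0  -2   6     2   11/2 ]
ρ3 := ρ3 − ρ2
  [ 1   0  -1     0   -1/2 ]
  [ 0   1  -3  -5/6  -11/4 ]
  [ 0   0   0  -1/6   -1/4 ]
  [ 0  -2   6     2   11/2 ]
ρ4 := ρ4 + 2·ρ2
  [ 1  0  -1     0   -1/2 ]
  [ 0  1  -3  -5/6  -11/4 ]
  [ 0  0   0  -1/6   -1/4 ]
  [ 0  0   0   1/3      0 ]
ρ3 := -6·ρ3
  [ 1  0  -1     0   -1/2 ]
  [ 0  1  -3  -5/6  -11/4 ]
  [ 0  0   0     1    3/2 ]
  [ 0  0   0   1/3      0 ]
ρ4 := ρ4 − 1/3·ρ3
  [ 1  0  -1     0   -1/2 ]
  [ 0  1  -3  -5/6  -11/4 ]
  [ 0  0   0     1    3/2 ]
  [ 0  0   0     0   -1/2 ]
ρ4 := -2·ρ4
  [ 1  0  -1     0   -1/2 ]
  [ 0  1  -3  -5/6  -11/4 ]
  [ 0  0   0     1    3/2 ]
  [ 0  0   0     0      1 ]
ρ3 := ρ3 − 3/2·ρ4
  [ 1  0  -1     0   -1/2 ]
  [ 0  1  -3  -5/6  -11/4 ]
  [ 0  0   0     1      0 ]
  [ 0  0   0     0      1 ]
ρ2 := ρ2 + 11/4·ρ4
  [ 1  0  -1     0  -1/2 ]
  [ 0  1  -3  -5/6     0 ]
  [ 0  0   0     1     0 ]
  [ 0  0   0     0     1 ]
ρ1 := ρ1 + 1/2·ρ4
  [ 1  0  -1     0  0 ]
  [ 0  1  -3  -5/6  0 ]
  [ 0  0   0     1  0 ]
  [ 0  0   0     0  1 ]
ρ2 := ρ2 + 5/6·ρ3
  [ 1  0  -1  0  0 ]
  [ 0  1  -3  0  0 ]
  [ 0  0   0  1  0 ]
  [ 0  0   0  0  1 ]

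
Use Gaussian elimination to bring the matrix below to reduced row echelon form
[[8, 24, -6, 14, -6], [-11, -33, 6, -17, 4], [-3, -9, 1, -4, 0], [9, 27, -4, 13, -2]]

R1 := 1/8·R1
  [   1    3  -3/4  7/4  -3/4 ]
  [ -11  -33     6  -17     4 ]
  [  -3   -9     1   -4     0 ]
  [   9   27    -4   13    -2 ]
R2 := R2 + 11·R1
  [  1   3  -3/4  7/4   -3/4 ]
  [  0   0  -9/4  9/4  -17/4 ]
  [ -3  -9     1   -4      0 ]
  [  9  27    -4   13     -2 ]
R3 := R3 + 3·R1
  [ 1   3  -3/4  7/4   -3/4 ]
  [ 0   0  -9/4  9/4  -17/4 ]
  [ 0   0  -5/4  5/4   -9/4 ]
  [ 9  27    -4   13     -2 ]
R4 := R4 − 9·R1
  [ 1  3  -3/4    7/4   -3/4 ]
  [ 0  0  -9/4    9/4  -17/4 ]
  [ 0  0  -5/4    5/4   -9/4 ]
  [ 0  0  11/4  -11/4   19/4 ]
R2 := -4/9·R2
  [ 1  3  -3/4    7/4  -3/4 ]
  [ 0  0     1     -1  17/9 ]
  [ 0  0  -5/4    5/4  -9/4 ]
  [ 0  0  11/4  -11/4  19/4 ]
R3 := R3 + 5/4·R2
  [ 1  3  -3/4    7/4  -3/4 ]
  [ 0  0     1     -1  17/9 ]
  [ 0  0     0      0   1/9 ]
  [ 0  0  11/4  -11/4  19/4 ]
R4 := R4 − 11/4·R2
  [ 1  3  -3/4  7/4  -3/4 ]
  [ 0  0     1   -1  17/9 ]
  [ 0  0     0    0   1/9 ]
  [ 0  0     0    0  -4/9 ]
R3 := 9·R3
  [ 1  3  -3/4  7/4  -3/4 ]
  [ 0  0     1   -1  17/9 ]
  [ 0  0     0    0     1 ]
  [ 0  0     0    0  -4/9 ]
R4 := R4 + 4/9·R3
  [ 1  3  -3/4  7/4  -3/4 ]
  [ 0  0     1   -1  17/9 ]
  [ 0  0     0    0     1 ]
  [ 0  0     0    0     0 ]
R2 := R2 − 17/9·R3
  [ 1  3  -3/4  7/4  -3/4 ]
  [ 0  0     1   -1     0 ]
  [ 0  0     0    0     1 ]
  [ 0  0     0    0     0 ]
R1 := R1 + 3/4·R3
  [ 1  3  -3/4  7/4  0 ]
  [ 0  0     1   -1  0 ]
  [ 0  0     0    0  1 ]
  [ 0  0     0    0  0 ]
R1 := R1 + 3/4·R2
  [ 1  3  0   1  0 ]
  [ 0  0  1  -1  0 ]
  [ 0  0  0   0  1 ]
  [ 0  0  0   0  0 ]

[[1, 3, 0, 1, 0], [0, 0, 1, -1, 0], [0, 0, 0, 0, 1], [0, 0, 0, 0, 0]]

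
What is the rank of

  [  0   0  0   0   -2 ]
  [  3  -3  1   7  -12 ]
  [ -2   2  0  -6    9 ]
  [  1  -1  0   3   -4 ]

r1 <-> r2
  [  3  -3  1   7  -12 ]
  [  0   0  0   0   -2 ]
  [ -2   2  0  -6    9 ]
  [  1  -1  0   3   -4 ]
r1 -> 1/3·r1
  [  1  -1  1/3  7/3  -4 ]
  [  0   0    0    0  -2 ]
  [ -2   2    0   -6   9 ]
  [  1  -1    0    3  -4 ]
r3 -> r3 + 2·r1
  [ 1  -1  1/3   7/3  -4 ]
  [ 0   0    0     0  -2 ]
  [ 0   0  2/3  -4/3   1 ]
  [ 1  -1    0     3  -4 ]
r4 -> r4 − r1
  [ 1  -1   1/3   7/3  -4 ]
  [ 0   0     0     0  -2 ]
  [ 0   0   2/3  -4/3   1 ]
  [ 0   0  -1/3   2/3   0 ]
r2 <-> r3
  [ 1  -1   1/3   7/3  -4 ]
  [ 0   0   2/3  -4/3   1 ]
  [ 0   0     0     0  -2 ]
  [ 0   0  -1/3   2/3   0 ]
r2 -> 3/2·r2
  [ 1  -1   1/3  7/3   -4 ]
  [ 0   0     1   -2  3/2 ]
  [ 0   0     0    0   -2 ]
  [ 0   0  -1/3  2/3    0 ]
r4 -> r4 + 1/3·r2
  [ 1  -1  1/3  7/3   -4 ]
  [ 0   0    1   -2  3/2 ]
  [ 0   0    0    0   -2 ]
  [ 0   0    0    0  1/2 ]
r3 -> -1/2·r3
  [ 1  -1  1/3  7/3   -4 ]
  [ 0   0    1   -2  3/2 ]
  [ 0   0    0    0    1 ]
  [ 0   0    0    0  1/2 ]
r4 -> r4 − 1/2·r3
  [ 1  -1  1/3  7/3   -4 ]
  [ 0   0    1   -2  3/2 ]
  [ 0   0    0    0    1 ]
  [ 0   0    0    0    0 ]
r2 -> r2 − 3/2·r3
  [ 1  -1  1/3  7/3  -4 ]
  [ 0   0    1   -2   0 ]
  [ 0   0    0    0   1 ]
  [ 0   0    0    0   0 ]
r1 -> r1 + 4·r3
  [ 1  -1  1/3  7/3  0 ]
  [ 0   0    1   -2  0 ]
  [ 0   0    0    0  1 ]
  [ 0   0    0    0  0 ]
r1 -> r1 − 1/3·r2
  [ 1  -1  0   3  0 ]
  [ 0   0  1  -2  0 ]
  [ 0   0  0   0  1 ]
  [ 0   0  0   0  0 ]
The reduced form has 3 nonzero rows.

rank = 3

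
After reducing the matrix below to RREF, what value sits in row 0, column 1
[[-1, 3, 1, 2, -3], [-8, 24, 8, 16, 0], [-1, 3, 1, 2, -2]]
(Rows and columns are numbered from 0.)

-3

ρ1 → -1·ρ1
  [  1  -3  -1  -2   3 ]
  [ -8  24   8  16   0 ]
  [ -1   3   1   2  -2 ]
ρ2 → ρ2 + 8·ρ1
  [  1  -3  -1  -2   3 ]
  [  0   0   0   0  24 ]
  [ -1   3   1   2  -2 ]
ρ3 → ρ3 + ρ1
  [ 1  -3  -1  -2   3 ]
  [ 0   0   0   0  24 ]
  [ 0   0   0   0   1 ]
ρ2 → 1/24·ρ2
  [ 1  -3  -1  -2  3 ]
  [ 0   0   0   0  1 ]
  [ 0   0   0   0  1 ]
ρ3 → ρ3 − ρ2
  [ 1  -3  -1  -2  3 ]
  [ 0   0   0   0  1 ]
  [ 0   0   0   0  0 ]
ρ1 → ρ1 − 3·ρ2
  [ 1  -3  -1  -2  0 ]
  [ 0   0   0   0  1 ]
  [ 0   0   0   0  0 ]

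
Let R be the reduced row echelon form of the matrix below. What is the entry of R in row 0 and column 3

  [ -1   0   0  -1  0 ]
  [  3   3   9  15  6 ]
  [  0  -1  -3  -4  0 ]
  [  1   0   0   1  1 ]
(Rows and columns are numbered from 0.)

1

Multiply R1 by -1.
  [ 1   0   0   1  0 ]
  [ 3   3   9  15  6 ]
  [ 0  -1  -3  -4  0 ]
  [ 1   0   0   1  1 ]
Subtract 3 times R1 from R2.
  [ 1   0   0   1  0 ]
  [ 0   3   9  12  6 ]
  [ 0  -1  -3  -4  0 ]
  [ 1   0   0   1  1 ]
Subtract R1 from R4.
  [ 1   0   0   1  0 ]
  [ 0   3   9  12  6 ]
  [ 0  -1  -3  -4  0 ]
  [ 0   0   0   0  1 ]
Multiply R2 by 1/3.
  [ 1   0   0   1  0 ]
  [ 0   1   3   4  2 ]
  [ 0  -1  -3  -4  0 ]
  [ 0   0   0   0  1 ]
Add R2 to R3.
  [ 1  0  0  1  0 ]
  [ 0  1  3  4  2 ]
  [ 0  0  0  0  2 ]
  [ 0  0  0  0  1 ]
Multiply R3 by 1/2.
  [ 1  0  0  1  0 ]
  [ 0  1  3  4  2 ]
  [ 0  0  0  0  1 ]
  [ 0  0  0  0  1 ]
Subtract R3 from R4.
  [ 1  0  0  1  0 ]
  [ 0  1  3  4  2 ]
  [ 0  0  0  0  1 ]
  [ 0  0  0  0  0 ]
Subtract 2 times R3 from R2.
  [ 1  0  0  1  0 ]
  [ 0  1  3  4  0 ]
  [ 0  0  0  0  1 ]
  [ 0  0  0  0  0 ]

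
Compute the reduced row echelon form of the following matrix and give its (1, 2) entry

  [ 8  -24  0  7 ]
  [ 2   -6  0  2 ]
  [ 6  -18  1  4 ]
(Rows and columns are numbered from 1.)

-3

R1 -> 1/8·R1
  [ 1   -3  0  7/8 ]
  [ 2   -6  0    2 ]
  [ 6  -18  1    4 ]
R2 -> R2 − 2·R1
  [ 1   -3  0  7/8 ]
  [ 0    0  0  1/4 ]
  [ 6  -18  1    4 ]
R3 -> R3 − 6·R1
  [ 1  -3  0   7/8 ]
  [ 0   0  0   1/4 ]
  [ 0   0  1  -5/4 ]
R2 <=> R3
  [ 1  -3  0   7/8 ]
  [ 0   0  1  -5/4 ]
  [ 0   0  0   1/4 ]
R3 -> 4·R3
  [ 1  -3  0   7/8 ]
  [ 0   0  1  -5/4 ]
  [ 0   0  0     1 ]
R2 -> R2 + 5/4·R3
  [ 1  -3  0  7/8 ]
  [ 0   0  1    0 ]
  [ 0   0  0    1 ]
R1 -> R1 − 7/8·R3
  [ 1  -3  0  0 ]
  [ 0   0  1  0 ]
  [ 0   0  0  1 ]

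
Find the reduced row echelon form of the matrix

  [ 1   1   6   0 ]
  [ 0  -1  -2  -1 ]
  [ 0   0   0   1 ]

R2 := -1·R2
  [ 1  1  6  0 ]
  [ 0  1  2  1 ]
  [ 0  0  0  1 ]
R2 := R2 − R3
  [ 1  1  6  0 ]
  [ 0  1  2  0 ]
  [ 0  0  0  1 ]
R1 := R1 − R2
  [ 1  0  4  0 ]
  [ 0  1  2  0 ]
  [ 0  0  0  1 ]

[[1, 0, 4, 0], [0, 1, 2, 0], [0, 0, 0, 1]]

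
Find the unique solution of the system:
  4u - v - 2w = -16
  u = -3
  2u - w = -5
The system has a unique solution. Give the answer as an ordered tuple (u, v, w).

Form the augmented matrix and row-reduce:
  [ 4  -1  -2  |  -16 ]
  [ 1   0   0  |   -3 ]
  [ 2   0  -1  |   -5 ]
ρ1 ← 1/4·ρ1
  [ 1  -1/4  -1/2  |  -4 ]
  [ 1     0     0  |  -3 ]
  [ 2     0    -1  |  -5 ]
ρ2 ← ρ2 − ρ1
  [ 1  -1/4  -1/2  |  -4 ]
  [ 0   1/4   1/2  |   1 ]
  [ 2     0    -1  |  -5 ]
ρ3 ← ρ3 − 2·ρ1
  [ 1  -1/4  -1/2  |  -4 ]
  [ 0   1/4   1/2  |   1 ]
  [ 0   1/2     0  |   3 ]
ρ2 ← 4·ρ2
  [ 1  -1/4  -1/2  |  -4 ]
  [ 0     1     2  |   4 ]
  [ 0   1/2     0  |   3 ]
ρ3 ← ρ3 − 1/2·ρ2
  [ 1  -1/4  -1/2  |  -4 ]
  [ 0     1     2  |   4 ]
  [ 0     0    -1  |   1 ]
ρ3 ← -1·ρ3
  [ 1  -1/4  -1/2  |  -4 ]
  [ 0     1     2  |   4 ]
  [ 0     0     1  |  -1 ]
ρ2 ← ρ2 − 2·ρ3
  [ 1  -1/4  -1/2  |  -4 ]
  [ 0     1     0  |   6 ]
  [ 0     0     1  |  -1 ]
ρ1 ← ρ1 + 1/2·ρ3
  [ 1  -1/4  0  |  -9/2 ]
  [ 0     1  0  |     6 ]
  [ 0     0  1  |    -1 ]
ρ1 ← ρ1 + 1/4·ρ2
  [ 1  0  0  |  -3 ]
  [ 0  1  0  |   6 ]
  [ 0  0  1  |  -1 ]
Reading off the last column: u = -3, v = 6, w = -1.

(-3, 6, -1)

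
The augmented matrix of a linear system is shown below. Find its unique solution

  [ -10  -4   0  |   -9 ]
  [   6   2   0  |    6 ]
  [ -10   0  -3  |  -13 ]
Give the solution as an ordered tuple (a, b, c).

(3/2, -3/2, -2/3)

R1 → -1/10·R1
  [   1  2/5   0  |  9/10 ]
  [   6    2   0  |     6 ]
  [ -10    0  -3  |   -13 ]
R2 → R2 − 6·R1
  [   1   2/5   0  |  9/10 ]
  [   0  -2/5   0  |   3/5 ]
  [ -10     0  -3  |   -13 ]
R3 → R3 + 10·R1
  [ 1   2/5   0  |  9/10 ]
  [ 0  -2/5   0  |   3/5 ]
  [ 0     4  -3  |    -4 ]
R2 → -5/2·R2
  [ 1  2/5   0  |  9/10 ]
  [ 0    1   0  |  -3/2 ]
  [ 0    4  -3  |    -4 ]
R3 → R3 − 4·R2
  [ 1  2/5   0  |  9/10 ]
  [ 0    1   0  |  -3/2 ]
  [ 0    0  -3  |     2 ]
R3 → -1/3·R3
  [ 1  2/5  0  |  9/10 ]
  [ 0    1  0  |  -3/2 ]
  [ 0    0  1  |  -2/3 ]
R1 → R1 − 2/5·R2
  [ 1  0  0  |   3/2 ]
  [ 0  1  0  |  -3/2 ]
  [ 0  0  1  |  -2/3 ]
Reading off the last column: a = 3/2, b = -3/2, c = -2/3.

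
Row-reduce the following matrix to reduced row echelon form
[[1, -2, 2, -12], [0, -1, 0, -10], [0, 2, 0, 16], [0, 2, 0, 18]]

[[1, 0, 2, 0], [0, 1, 0, 0], [0, 0, 0, 1], [0, 0, 0, 0]]

R2 → -1·R2
  [ 1  -2  2  -12 ]
  [ 0   1  0   10 ]
  [ 0   2  0   16 ]
  [ 0   2  0   18 ]
R3 → R3 − 2·R2
  [ 1  -2  2  -12 ]
  [ 0   1  0   10 ]
  [ 0   0  0   -4 ]
  [ 0   2  0   18 ]
R4 → R4 − 2·R2
  [ 1  -2  2  -12 ]
  [ 0   1  0   10 ]
  [ 0   0  0   -4 ]
  [ 0   0  0   -2 ]
R3 → -1/4·R3
  [ 1  -2  2  -12 ]
  [ 0   1  0   10 ]
  [ 0   0  0    1 ]
  [ 0   0  0   -2 ]
R4 → R4 + 2·R3
  [ 1  -2  2  -12 ]
  [ 0   1  0   10 ]
  [ 0   0  0    1 ]
  [ 0   0  0    0 ]
R2 → R2 − 10·R3
  [ 1  -2  2  -12 ]
  [ 0   1  0    0 ]
  [ 0   0  0    1 ]
  [ 0   0  0    0 ]
R1 → R1 + 12·R3
  [ 1  -2  2  0 ]
  [ 0   1  0  0 ]
  [ 0   0  0  1 ]
  [ 0   0  0  0 ]
R1 → R1 + 2·R2
  [ 1  0  2  0 ]
  [ 0  1  0  0 ]
  [ 0  0  0  1 ]
  [ 0  0  0  0 ]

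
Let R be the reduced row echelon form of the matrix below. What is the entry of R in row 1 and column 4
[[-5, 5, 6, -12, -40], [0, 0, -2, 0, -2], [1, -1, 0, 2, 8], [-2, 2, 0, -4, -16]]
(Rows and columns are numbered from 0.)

1

Multiply ρ1 by -1/5.
  [  1  -1  -6/5  12/5    8 ]
  [  0   0    -2     0   -2 ]
  [  1  -1     0     2    8 ]
  [ -2   2     0    -4  -16 ]
Subtract ρ1 from ρ3.
  [  1  -1  -6/5  12/5    8 ]
  [  0   0    -2     0   -2 ]
  [  0   0   6/5  -2/5    0 ]
  [ -2   2     0    -4  -16 ]
Add 2 times ρ1 to ρ4.
  [ 1  -1   -6/5  12/5   8 ]
  [ 0   0     -2     0  -2 ]
  [ 0   0    6/5  -2/5   0 ]
  [ 0   0  -12/5   4/5   0 ]
Multiply ρ2 by -1/2.
  [ 1  -1   -6/5  12/5  8 ]
  [ 0   0      1     0  1 ]
  [ 0   0    6/5  -2/5  0 ]
  [ 0   0  -12/5   4/5  0 ]
Subtract 6/5 times ρ2 from ρ3.
  [ 1  -1   -6/5  12/5     8 ]
  [ 0   0      1     0     1 ]
  [ 0   0      0  -2/5  -6/5 ]
  [ 0   0  -12/5   4/5     0 ]
Add 12/5 times ρ2 to ρ4.
  [ 1  -1  -6/5  12/5     8 ]
  [ 0   0     1     0     1 ]
  [ 0   0     0  -2/5  -6/5 ]
  [ 0   0     0   4/5  12/5 ]
Multiply ρ3 by -5/2.
  [ 1  -1  -6/5  12/5     8 ]
  [ 0   0     1     0     1 ]
  [ 0   0     0     1     3 ]
  [ 0   0     0   4/5  12/5 ]
Subtract 4/5 times ρ3 from ρ4.
  [ 1  -1  -6/5  12/5  8 ]
  [ 0   0     1     0  1 ]
  [ 0   0     0     1  3 ]
  [ 0   0     0     0  0 ]
Subtract 12/5 times ρ3 from ρ1.
  [ 1  -1  -6/5  0  4/5 ]
  [ 0   0     1  0    1 ]
  [ 0   0     0  1    3 ]
  [ 0   0     0  0    0 ]
Add 6/5 times ρ2 to ρ1.
  [ 1  -1  0  0  2 ]
  [ 0   0  1  0  1 ]
  [ 0   0  0  1  3 ]
  [ 0   0  0  0  0 ]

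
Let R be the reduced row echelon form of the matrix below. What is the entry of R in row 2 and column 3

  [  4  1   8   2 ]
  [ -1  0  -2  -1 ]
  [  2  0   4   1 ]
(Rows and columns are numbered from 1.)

R1 → 1/4·R1
  [  1  1/4   2  1/2 ]
  [ -1    0  -2   -1 ]
  [  2    0   4    1 ]
R2 → R2 + R1
  [ 1  1/4  2   1/2 ]
  [ 0  1/4  0  -1/2 ]
  [ 2    0  4     1 ]
R3 → R3 − 2·R1
  [ 1   1/4  2   1/2 ]
  [ 0   1/4  0  -1/2 ]
  [ 0  -1/2  0     0 ]
R2 → 4·R2
  [ 1   1/4  2  1/2 ]
  [ 0     1  0   -2 ]
  [ 0  -1/2  0    0 ]
R3 → R3 + 1/2·R2
  [ 1  1/4  2  1/2 ]
  [ 0    1  0   -2 ]
  [ 0    0  0   -1 ]
R3 → -1·R3
  [ 1  1/4  2  1/2 ]
  [ 0    1  0   -2 ]
  [ 0    0  0    1 ]
R2 → R2 + 2·R3
  [ 1  1/4  2  1/2 ]
  [ 0    1  0    0 ]
  [ 0    0  0    1 ]
R1 → R1 − 1/2·R3
  [ 1  1/4  2  0 ]
  [ 0    1  0  0 ]
  [ 0    0  0  1 ]
R1 → R1 − 1/4·R2
  [ 1  0  2  0 ]
  [ 0  1  0  0 ]
  [ 0  0  0  1 ]

0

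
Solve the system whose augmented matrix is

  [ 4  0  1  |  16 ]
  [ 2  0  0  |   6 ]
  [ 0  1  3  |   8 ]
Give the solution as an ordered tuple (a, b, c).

R1 := 1/4·R1
  [ 1  0  1/4  |  4 ]
  [ 2  0    0  |  6 ]
  [ 0  1    3  |  8 ]
R2 := R2 − 2·R1
  [ 1  0   1/4  |   4 ]
  [ 0  0  -1/2  |  -2 ]
  [ 0  1     3  |   8 ]
R2 <-> R3
  [ 1  0   1/4  |   4 ]
  [ 0  1     3  |   8 ]
  [ 0  0  -1/2  |  -2 ]
R3 := -2·R3
  [ 1  0  1/4  |  4 ]
  [ 0  1    3  |  8 ]
  [ 0  0    1  |  4 ]
R2 := R2 − 3·R3
  [ 1  0  1/4  |   4 ]
  [ 0  1    0  |  -4 ]
  [ 0  0    1  |   4 ]
R1 := R1 − 1/4·R3
  [ 1  0  0  |   3 ]
  [ 0  1  0  |  -4 ]
  [ 0  0  1  |   4 ]
Reading off the last column: a = 3, b = -4, c = 4.

(3, -4, 4)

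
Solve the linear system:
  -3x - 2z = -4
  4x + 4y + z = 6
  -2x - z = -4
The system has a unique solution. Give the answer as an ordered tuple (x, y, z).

(4, -3/2, -4)

Form the augmented matrix and row-reduce:
  [ -3  0  -2  |  -4 ]
  [  4  4   1  |   6 ]
  [ -2  0  -1  |  -4 ]
ρ1 := -1/3·ρ1
  [  1  0  2/3  |  4/3 ]
  [  4  4    1  |    6 ]
  [ -2  0   -1  |   -4 ]
ρ2 := ρ2 − 4·ρ1
  [  1  0   2/3  |  4/3 ]
  [  0  4  -5/3  |  2/3 ]
  [ -2  0    -1  |   -4 ]
ρ3 := ρ3 + 2·ρ1
  [ 1  0   2/3  |   4/3 ]
  [ 0  4  -5/3  |   2/3 ]
  [ 0  0   1/3  |  -4/3 ]
ρ2 := 1/4·ρ2
  [ 1  0    2/3  |   4/3 ]
  [ 0  1  -5/12  |   1/6 ]
  [ 0  0    1/3  |  -4/3 ]
ρ3 := 3·ρ3
  [ 1  0    2/3  |  4/3 ]
  [ 0  1  -5/12  |  1/6 ]
  [ 0  0      1  |   -4 ]
ρ2 := ρ2 + 5/12·ρ3
  [ 1  0  2/3  |   4/3 ]
  [ 0  1    0  |  -3/2 ]
  [ 0  0    1  |    -4 ]
ρ1 := ρ1 − 2/3·ρ3
  [ 1  0  0  |     4 ]
  [ 0  1  0  |  -3/2 ]
  [ 0  0  1  |    -4 ]
Reading off the last column: x = 4, y = -3/2, z = -4.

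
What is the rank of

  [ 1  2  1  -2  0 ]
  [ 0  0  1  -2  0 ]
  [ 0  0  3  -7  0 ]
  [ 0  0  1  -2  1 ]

Subtract 3 times r2 from r3.
  [ 1  2  1  -2  0 ]
  [ 0  0  1  -2  0 ]
  [ 0  0  0  -1  0 ]
  [ 0  0  1  -2  1 ]
Subtract r2 from r4.
  [ 1  2  1  -2  0 ]
  [ 0  0  1  -2  0 ]
  [ 0  0  0  -1  0 ]
  [ 0  0  0   0  1 ]
Multiply r3 by -1.
  [ 1  2  1  -2  0 ]
  [ 0  0  1  -2  0 ]
  [ 0  0  0   1  0 ]
  [ 0  0  0   0  1 ]
Add 2 times r3 to r2.
  [ 1  2  1  -2  0 ]
  [ 0  0  1   0  0 ]
  [ 0  0  0   1  0 ]
  [ 0  0  0   0  1 ]
Add 2 times r3 to r1.
  [ 1  2  1  0  0 ]
  [ 0  0  1  0  0 ]
  [ 0  0  0  1  0 ]
  [ 0  0  0  0  1 ]
Subtract r2 from r1.
  [ 1  2  0  0  0 ]
  [ 0  0  1  0  0 ]
  [ 0  0  0  1  0 ]
  [ 0  0  0  0  1 ]
The reduced form has 4 nonzero rows.

rank = 4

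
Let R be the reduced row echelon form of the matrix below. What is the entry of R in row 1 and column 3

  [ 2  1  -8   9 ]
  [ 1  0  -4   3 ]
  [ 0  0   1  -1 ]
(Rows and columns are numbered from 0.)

3

ρ1 -> 1/2·ρ1
ρ2 -> ρ2 − ρ1
ρ2 -> -2·ρ2
ρ1 -> ρ1 + 4·ρ3
ρ1 -> ρ1 − 1/2·ρ2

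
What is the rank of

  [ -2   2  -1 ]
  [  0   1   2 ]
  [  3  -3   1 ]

rank = 3

Multiply R1 by -1/2.
  [ 1  -1  1/2 ]
  [ 0   1    2 ]
  [ 3  -3    1 ]
Subtract 3 times R1 from R3.
  [ 1  -1   1/2 ]
  [ 0   1     2 ]
  [ 0   0  -1/2 ]
Multiply R3 by -2.
  [ 1  -1  1/2 ]
  [ 0   1    2 ]
  [ 0   0    1 ]
Subtract 2 times R3 from R2.
  [ 1  -1  1/2 ]
  [ 0   1    0 ]
  [ 0   0    1 ]
Subtract 1/2 times R3 from R1.
  [ 1  -1  0 ]
  [ 0   1  0 ]
  [ 0   0  1 ]
Add R2 to R1.
  [ 1  0  0 ]
  [ 0  1  0 ]
  [ 0  0  1 ]
The reduced form has 3 nonzero rows.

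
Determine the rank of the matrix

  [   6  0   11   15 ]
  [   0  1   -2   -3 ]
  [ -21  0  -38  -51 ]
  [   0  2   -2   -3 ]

r1 := 1/6·r1
  [   1  0  11/6  5/2 ]
  [   0  1    -2   -3 ]
  [ -21  0   -38  -51 ]
  [   0  2    -2   -3 ]
r3 := r3 + 21·r1
  [ 1  0  11/6  5/2 ]
  [ 0  1    -2   -3 ]
  [ 0  0   1/2  3/2 ]
  [ 0  2    -2   -3 ]
r4 := r4 − 2·r2
  [ 1  0  11/6  5/2 ]
  [ 0  1    -2   -3 ]
  [ 0  0   1/2  3/2 ]
  [ 0  0     2    3 ]
r3 := 2·r3
  [ 1  0  11/6  5/2 ]
  [ 0  1    -2   -3 ]
  [ 0  0     1    3 ]
  [ 0  0     2    3 ]
r4 := r4 − 2·r3
  [ 1  0  11/6  5/2 ]
  [ 0  1    -2   -3 ]
  [ 0  0     1    3 ]
  [ 0  0     0   -3 ]
r4 := -1/3·r4
  [ 1  0  11/6  5/2 ]
  [ 0  1    -2   -3 ]
  [ 0  0     1    3 ]
  [ 0  0     0    1 ]
r3 := r3 − 3·r4
  [ 1  0  11/6  5/2 ]
  [ 0  1    -2   -3 ]
  [ 0  0     1    0 ]
  [ 0  0     0    1 ]
r2 := r2 + 3·r4
  [ 1  0  11/6  5/2 ]
  [ 0  1    -2    0 ]
  [ 0  0     1    0 ]
  [ 0  0     0    1 ]
r1 := r1 − 5/2·r4
  [ 1  0  11/6  0 ]
  [ 0  1    -2  0 ]
  [ 0  0     1  0 ]
  [ 0  0     0  1 ]
r2 := r2 + 2·r3
  [ 1  0  11/6  0 ]
  [ 0  1     0  0 ]
  [ 0  0     1  0 ]
  [ 0  0     0  1 ]
r1 := r1 − 11/6·r3
  [ 1  0  0  0 ]
  [ 0  1  0  0 ]
  [ 0  0  1  0 ]
  [ 0  0  0  1 ]
The reduced form has 4 nonzero rows.

rank = 4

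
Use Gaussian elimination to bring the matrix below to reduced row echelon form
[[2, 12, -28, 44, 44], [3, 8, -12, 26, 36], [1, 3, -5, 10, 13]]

R1 ← 1/2·R1
  [ 1  6  -14  22  22 ]
  [ 3  8  -12  26  36 ]
  [ 1  3   -5  10  13 ]
R2 ← R2 − 3·R1
  [ 1    6  -14   22   22 ]
  [ 0  -10   30  -40  -30 ]
  [ 1    3   -5   10   13 ]
R3 ← R3 − R1
  [ 1    6  -14   22   22 ]
  [ 0  -10   30  -40  -30 ]
  [ 0   -3    9  -12   -9 ]
R2 ← -1/10·R2
  [ 1   6  -14   22  22 ]
  [ 0   1   -3    4   3 ]
  [ 0  -3    9  -12  -9 ]
R3 ← R3 + 3·R2
  [ 1  6  -14  22  22 ]
  [ 0  1   -3   4   3 ]
  [ 0  0    0   0   0 ]
R1 ← R1 − 6·R2
  [ 1  0   4  -2  4 ]
  [ 0  1  -3   4  3 ]
  [ 0  0   0   0  0 ]

[[1, 0, 4, -2, 4], [0, 1, -3, 4, 3], [0, 0, 0, 0, 0]]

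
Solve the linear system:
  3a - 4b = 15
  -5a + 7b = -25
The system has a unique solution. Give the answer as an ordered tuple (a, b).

(5, 0)

Form the augmented matrix and row-reduce:
  [  3  -4  |   15 ]
  [ -5   7  |  -25 ]
Multiply R1 by 1/3.
  [  1  -4/3  |    5 ]
  [ -5     7  |  -25 ]
Add 5 times R1 to R2.
  [ 1  -4/3  |  5 ]
  [ 0   1/3  |  0 ]
Multiply R2 by 3.
  [ 1  -4/3  |  5 ]
  [ 0     1  |  0 ]
Add 4/3 times R2 to R1.
  [ 1  0  |  5 ]
  [ 0  1  |  0 ]
Reading off the last column: a = 5, b = 0.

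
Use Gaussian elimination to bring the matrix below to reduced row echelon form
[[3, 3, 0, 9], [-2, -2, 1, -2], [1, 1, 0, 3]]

Multiply R1 by 1/3.
  [  1   1  0   3 ]
  [ -2  -2  1  -2 ]
  [  1   1  0   3 ]
Add 2 times R1 to R2.
  [ 1  1  0  3 ]
  [ 0  0  1  4 ]
  [ 1  1  0  3 ]
Subtract R1 from R3.
  [ 1  1  0  3 ]
  [ 0  0  1  4 ]
  [ 0  0  0  0 ]

[[1, 1, 0, 3], [0, 0, 1, 4], [0, 0, 0, 0]]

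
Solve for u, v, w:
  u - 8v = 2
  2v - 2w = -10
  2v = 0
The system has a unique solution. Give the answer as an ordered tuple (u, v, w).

(2, 0, 5)

Form the augmented matrix and row-reduce:
  [ 1  -8   0  |    2 ]
  [ 0   2  -2  |  -10 ]
  [ 0   2   0  |    0 ]
R2 → 1/2·R2
  [ 1  -8   0  |   2 ]
  [ 0   1  -1  |  -5 ]
  [ 0   2   0  |   0 ]
R3 → R3 − 2·R2
  [ 1  -8   0  |   2 ]
  [ 0   1  -1  |  -5 ]
  [ 0   0   2  |  10 ]
R3 → 1/2·R3
  [ 1  -8   0  |   2 ]
  [ 0   1  -1  |  -5 ]
  [ 0   0   1  |   5 ]
R2 → R2 + R3
  [ 1  -8  0  |  2 ]
  [ 0   1  0  |  0 ]
  [ 0   0  1  |  5 ]
R1 → R1 + 8·R2
  [ 1  0  0  |  2 ]
  [ 0  1  0  |  0 ]
  [ 0  0  1  |  5 ]
Reading off the last column: u = 2, v = 0, w = 5.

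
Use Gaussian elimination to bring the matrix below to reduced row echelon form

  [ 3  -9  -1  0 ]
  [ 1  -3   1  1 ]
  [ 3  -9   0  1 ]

[[1, -3, 0, 0], [0, 0, 1, 0], [0, 0, 0, 1]]

ρ1 := 1/3·ρ1
  [ 1  -3  -1/3  0 ]
  [ 1  -3     1  1 ]
  [ 3  -9     0  1 ]
ρ2 := ρ2 − ρ1
  [ 1  -3  -1/3  0 ]
  [ 0   0   4/3  1 ]
  [ 3  -9     0  1 ]
ρ3 := ρ3 − 3·ρ1
  [ 1  -3  -1/3  0 ]
  [ 0   0   4/3  1 ]
  [ 0   0     1  1 ]
ρ2 := 3/4·ρ2
  [ 1  -3  -1/3    0 ]
  [ 0   0     1  3/4 ]
  [ 0   0     1    1 ]
ρ3 := ρ3 − ρ2
  [ 1  -3  -1/3    0 ]
  [ 0   0     1  3/4 ]
  [ 0   0     0  1/4 ]
ρ3 := 4·ρ3
  [ 1  -3  -1/3    0 ]
  [ 0   0     1  3/4 ]
  [ 0   0     0    1 ]
ρ2 := ρ2 − 3/4·ρ3
  [ 1  -3  -1/3  0 ]
  [ 0   0     1  0 ]
  [ 0   0     0  1 ]
ρ1 := ρ1 + 1/3·ρ2
  [ 1  -3  0  0 ]
  [ 0   0  1  0 ]
  [ 0   0  0  1 ]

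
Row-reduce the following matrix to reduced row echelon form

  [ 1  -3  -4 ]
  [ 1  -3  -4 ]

[[1, -3, -4], [0, 0, 0]]

R2 ← R2 − R1
  [ 1  -3  -4 ]
  [ 0   0   0 ]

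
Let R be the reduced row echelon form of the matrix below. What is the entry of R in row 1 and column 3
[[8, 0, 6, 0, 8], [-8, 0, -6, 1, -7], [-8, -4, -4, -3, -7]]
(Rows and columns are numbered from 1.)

Multiply R1 by 1/8.
  [  1   0  3/4   0   1 ]
  [ -8   0   -6   1  -7 ]
  [ -8  -4   -4  -3  -7 ]
Add 8 times R1 to R2.
  [  1   0  3/4   0   1 ]
  [  0   0    0   1   1 ]
  [ -8  -4   -4  -3  -7 ]
Add 8 times R1 to R3.
  [ 1   0  3/4   0  1 ]
  [ 0   0    0   1  1 ]
  [ 0  -4    2  -3  1 ]
Swap R2 and R3.
  [ 1   0  3/4   0  1 ]
  [ 0  -4    2  -3  1 ]
  [ 0   0    0   1  1 ]
Multiply R2 by -1/4.
  [ 1  0   3/4    0     1 ]
  [ 0  1  -1/2  3/4  -1/4 ]
  [ 0  0     0    1     1 ]
Subtract 3/4 times R3 from R2.
  [ 1  0   3/4  0   1 ]
  [ 0  1  -1/2  0  -1 ]
  [ 0  0     0  1   1 ]

3/4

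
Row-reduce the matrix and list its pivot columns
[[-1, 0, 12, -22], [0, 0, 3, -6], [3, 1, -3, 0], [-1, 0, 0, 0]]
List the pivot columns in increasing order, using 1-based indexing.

1, 2, 3, 4

R1 -> -1·R1
  [  1  0  -12  22 ]
  [  0  0    3  -6 ]
  [  3  1   -3   0 ]
  [ -1  0    0   0 ]
R3 -> R3 − 3·R1
  [  1  0  -12   22 ]
  [  0  0    3   -6 ]
  [  0  1   33  -66 ]
  [ -1  0    0    0 ]
R4 -> R4 + R1
  [ 1  0  -12   22 ]
  [ 0  0    3   -6 ]
  [ 0  1   33  -66 ]
  [ 0  0  -12   22 ]
R2 <-> R3
  [ 1  0  -12   22 ]
  [ 0  1   33  -66 ]
  [ 0  0    3   -6 ]
  [ 0  0  -12   22 ]
R3 -> 1/3·R3
  [ 1  0  -12   22 ]
  [ 0  1   33  -66 ]
  [ 0  0    1   -2 ]
  [ 0  0  -12   22 ]
R4 -> R4 + 12·R3
  [ 1  0  -12   22 ]
  [ 0  1   33  -66 ]
  [ 0  0    1   -2 ]
  [ 0  0    0   -2 ]
R4 -> -1/2·R4
  [ 1  0  -12   22 ]
  [ 0  1   33  -66 ]
  [ 0  0    1   -2 ]
  [ 0  0    0    1 ]
R3 -> R3 + 2·R4
  [ 1  0  -12   22 ]
  [ 0  1   33  -66 ]
  [ 0  0    1    0 ]
  [ 0  0    0    1 ]
R2 -> R2 + 66·R4
  [ 1  0  -12  22 ]
  [ 0  1   33   0 ]
  [ 0  0    1   0 ]
  [ 0  0    0   1 ]
R1 -> R1 − 22·R4
  [ 1  0  -12  0 ]
  [ 0  1   33  0 ]
  [ 0  0    1  0 ]
  [ 0  0    0  1 ]
R2 -> R2 − 33·R3
  [ 1  0  -12  0 ]
  [ 0  1    0  0 ]
  [ 0  0    1  0 ]
  [ 0  0    0  1 ]
R1 -> R1 + 12·R3
  [ 1  0  0  0 ]
  [ 0  1  0  0 ]
  [ 0  0  1  0 ]
  [ 0  0  0  1 ]
Pivot columns are the columns containing a leading 1.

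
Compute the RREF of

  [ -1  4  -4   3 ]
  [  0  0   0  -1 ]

[[1, -4, 4, 0], [0, 0, 0, 1]]

Multiply R1 by -1.
  [ 1  -4  4  -3 ]
  [ 0   0  0  -1 ]
Multiply R2 by -1.
  [ 1  -4  4  -3 ]
  [ 0   0  0   1 ]
Add 3 times R2 to R1.
  [ 1  -4  4  0 ]
  [ 0   0  0  1 ]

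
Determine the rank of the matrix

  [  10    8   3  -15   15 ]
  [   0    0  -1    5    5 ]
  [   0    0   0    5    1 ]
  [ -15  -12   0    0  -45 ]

R1 → 1/10·R1
  [   1  4/5  3/10  -3/2  3/2 ]
  [   0    0    -1     5    5 ]
  [   0    0     0     5    1 ]
  [ -15  -12     0     0  -45 ]
R4 → R4 + 15·R1
  [ 1  4/5  3/10   -3/2    3/2 ]
  [ 0    0    -1      5      5 ]
  [ 0    0     0      5      1 ]
  [ 0    0   9/2  -45/2  -45/2 ]
R2 → -1·R2
  [ 1  4/5  3/10   -3/2    3/2 ]
  [ 0    0     1     -5     -5 ]
  [ 0    0     0      5      1 ]
  [ 0    0   9/2  -45/2  -45/2 ]
R4 → R4 − 9/2·R2
  [ 1  4/5  3/10  -3/2  3/2 ]
  [ 0    0     1    -5   -5 ]
  [ 0    0     0     5    1 ]
  [ 0    0     0     0    0 ]
R3 → 1/5·R3
  [ 1  4/5  3/10  -3/2  3/2 ]
  [ 0    0     1    -5   -5 ]
  [ 0    0     0     1  1/5 ]
  [ 0    0     0     0    0 ]
R2 → R2 + 5·R3
  [ 1  4/5  3/10  -3/2  3/2 ]
  [ 0    0     1     0   -4 ]
  [ 0    0     0     1  1/5 ]
  [ 0    0     0     0    0 ]
R1 → R1 + 3/2·R3
  [ 1  4/5  3/10  0  9/5 ]
  [ 0    0     1  0   -4 ]
  [ 0    0     0  1  1/5 ]
  [ 0    0     0  0    0 ]
R1 → R1 − 3/10·R2
  [ 1  4/5  0  0    3 ]
  [ 0    0  1  0   -4 ]
  [ 0    0  0  1  1/5 ]
  [ 0    0  0  0    0 ]
The reduced form has 3 nonzero rows.

rank = 3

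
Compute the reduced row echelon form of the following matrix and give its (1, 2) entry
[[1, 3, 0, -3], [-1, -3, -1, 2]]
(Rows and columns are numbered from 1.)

Add r1 to r2.
  [ 1  3   0  -3 ]
  [ 0  0  -1  -1 ]
Multiply r2 by -1.
  [ 1  3  0  -3 ]
  [ 0  0  1   1 ]

3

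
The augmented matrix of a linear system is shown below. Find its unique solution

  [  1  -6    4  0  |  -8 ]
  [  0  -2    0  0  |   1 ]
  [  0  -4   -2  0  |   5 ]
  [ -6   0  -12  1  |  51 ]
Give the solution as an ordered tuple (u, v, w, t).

R4 ← R4 + 6·R1
R2 ← -1/2·R2
R3 ← R3 + 4·R2
R4 ← R4 + 36·R2
R3 ← -1/2·R3
R4 ← R4 − 12·R3
R1 ← R1 − 4·R3
R1 ← R1 + 6·R2
Reading off the last column: u = -5, v = -1/2, w = -3/2, t = 3.

(-5, -1/2, -3/2, 3)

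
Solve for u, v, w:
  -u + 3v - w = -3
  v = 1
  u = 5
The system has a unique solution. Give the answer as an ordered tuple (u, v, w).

Form the augmented matrix and row-reduce:
  [ -1  3  -1  |  -3 ]
  [  0  1   0  |   1 ]
  [  1  0   0  |   5 ]
ρ1 → -1·ρ1
  [ 1  -3  1  |  3 ]
  [ 0   1  0  |  1 ]
  [ 1   0  0  |  5 ]
ρ3 → ρ3 − ρ1
  [ 1  -3   1  |  3 ]
  [ 0   1   0  |  1 ]
  [ 0   3  -1  |  2 ]
ρ3 → ρ3 − 3·ρ2
  [ 1  -3   1  |   3 ]
  [ 0   1   0  |   1 ]
  [ 0   0  -1  |  -1 ]
ρ3 → -1·ρ3
  [ 1  -3  1  |  3 ]
  [ 0   1  0  |  1 ]
  [ 0   0  1  |  1 ]
ρ1 → ρ1 − ρ3
  [ 1  -3  0  |  2 ]
  [ 0   1  0  |  1 ]
  [ 0   0  1  |  1 ]
ρ1 → ρ1 + 3·ρ2
  [ 1  0  0  |  5 ]
  [ 0  1  0  |  1 ]
  [ 0  0  1  |  1 ]
Reading off the last column: u = 5, v = 1, w = 1.

(5, 1, 1)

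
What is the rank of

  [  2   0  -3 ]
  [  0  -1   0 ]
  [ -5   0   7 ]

rank = 3

r1 -> 1/2·r1
  [  1   0  -3/2 ]
  [  0  -1     0 ]
  [ -5   0     7 ]
r3 -> r3 + 5·r1
  [ 1   0  -3/2 ]
  [ 0  -1     0 ]
  [ 0   0  -1/2 ]
r2 -> -1·r2
  [ 1  0  -3/2 ]
  [ 0  1     0 ]
  [ 0  0  -1/2 ]
r3 -> -2·r3
  [ 1  0  -3/2 ]
  [ 0  1     0 ]
  [ 0  0     1 ]
r1 -> r1 + 3/2·r3
  [ 1  0  0 ]
  [ 0  1  0 ]
  [ 0  0  1 ]
The reduced form has 3 nonzero rows.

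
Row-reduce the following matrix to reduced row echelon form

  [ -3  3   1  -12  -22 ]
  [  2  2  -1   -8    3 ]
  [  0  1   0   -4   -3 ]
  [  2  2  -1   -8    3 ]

R1 ← -1/3·R1
  [ 1  -1  -1/3   4  22/3 ]
  [ 2   2    -1  -8     3 ]
  [ 0   1     0  -4    -3 ]
  [ 2   2    -1  -8     3 ]
R2 ← R2 − 2·R1
  [ 1  -1  -1/3    4   22/3 ]
  [ 0   4  -1/3  -16  -35/3 ]
  [ 0   1     0   -4     -3 ]
  [ 2   2    -1   -8      3 ]
R4 ← R4 − 2·R1
  [ 1  -1  -1/3    4   22/3 ]
  [ 0   4  -1/3  -16  -35/3 ]
  [ 0   1     0   -4     -3 ]
  [ 0   4  -1/3  -16  -35/3 ]
R2 ← 1/4·R2
  [ 1  -1   -1/3    4    22/3 ]
  [ 0   1  -1/12   -4  -35/12 ]
  [ 0   1      0   -4      -3 ]
  [ 0   4   -1/3  -16   -35/3 ]
R3 ← R3 − R2
  [ 1  -1   -1/3    4    22/3 ]
  [ 0   1  -1/12   -4  -35/12 ]
  [ 0   0   1/12    0   -1/12 ]
  [ 0   4   -1/3  -16   -35/3 ]
R4 ← R4 − 4·R2
  [ 1  -1   -1/3   4    22/3 ]
  [ 0   1  -1/12  -4  -35/12 ]
  [ 0   0   1/12   0   -1/12 ]
  [ 0   0      0   0       0 ]
R3 ← 12·R3
  [ 1  -1   -1/3   4    22/3 ]
  [ 0   1  -1/12  -4  -35/12 ]
  [ 0   0      1   0      -1 ]
  [ 0   0      0   0       0 ]
R2 ← R2 + 1/12·R3
  [ 1  -1  -1/3   4  22/3 ]
  [ 0   1     0  -4    -3 ]
  [ 0   0     1   0    -1 ]
  [ 0   0     0   0     0 ]
R1 ← R1 + 1/3·R3
  [ 1  -1  0   4   7 ]
  [ 0   1  0  -4  -3 ]
  [ 0   0  1   0  -1 ]
  [ 0   0  0   0   0 ]
R1 ← R1 + R2
  [ 1  0  0   0   4 ]
  [ 0  1  0  -4  -3 ]
  [ 0  0  1   0  -1 ]
  [ 0  0  0   0   0 ]

[[1, 0, 0, 0, 4], [0, 1, 0, -4, -3], [0, 0, 1, 0, -1], [0, 0, 0, 0, 0]]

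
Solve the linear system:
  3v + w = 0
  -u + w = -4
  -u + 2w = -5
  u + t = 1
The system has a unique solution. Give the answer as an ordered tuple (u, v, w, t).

Form the augmented matrix and row-reduce:
  [  0  3  1  0  |   0 ]
  [ -1  0  1  0  |  -4 ]
  [ -1  0  2  0  |  -5 ]
  [  1  0  0  1  |   1 ]
R1 <=> R2
  [ -1  0  1  0  |  -4 ]
  [  0  3  1  0  |   0 ]
  [ -1  0  2  0  |  -5 ]
  [  1  0  0  1  |   1 ]
R1 := -1·R1
  [  1  0  -1  0  |   4 ]
  [  0  3   1  0  |   0 ]
  [ -1  0   2  0  |  -5 ]
  [  1  0   0  1  |   1 ]
R3 := R3 + R1
  [ 1  0  -1  0  |   4 ]
  [ 0  3   1  0  |   0 ]
  [ 0  0   1  0  |  -1 ]
  [ 1  0   0  1  |   1 ]
R4 := R4 − R1
  [ 1  0  -1  0  |   4 ]
  [ 0  3   1  0  |   0 ]
  [ 0  0   1  0  |  -1 ]
  [ 0  0   1  1  |  -3 ]
R2 := 1/3·R2
  [ 1  0   -1  0  |   4 ]
  [ 0  1  1/3  0  |   0 ]
  [ 0  0    1  0  |  -1 ]
  [ 0  0    1  1  |  -3 ]
R4 := R4 − R3
  [ 1  0   -1  0  |   4 ]
  [ 0  1  1/3  0  |   0 ]
  [ 0  0    1  0  |  -1 ]
  [ 0  0    0  1  |  -2 ]
R2 := R2 − 1/3·R3
  [ 1  0  -1  0  |    4 ]
  [ 0  1   0  0  |  1/3 ]
  [ 0  0   1  0  |   -1 ]
  [ 0  0   0  1  |   -2 ]
R1 := R1 + R3
  [ 1  0  0  0  |    3 ]
  [ 0  1  0  0  |  1/3 ]
  [ 0  0  1  0  |   -1 ]
  [ 0  0  0  1  |   -2 ]
Reading off the last column: u = 3, v = 1/3, w = -1, t = -2.

(3, 1/3, -1, -2)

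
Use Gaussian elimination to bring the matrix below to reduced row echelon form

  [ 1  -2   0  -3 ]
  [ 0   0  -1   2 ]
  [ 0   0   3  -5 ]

Multiply ρ2 by -1.
  [ 1  -2  0  -3 ]
  [ 0   0  1  -2 ]
  [ 0   0  3  -5 ]
Subtract 3 times ρ2 from ρ3.
  [ 1  -2  0  -3 ]
  [ 0   0  1  -2 ]
  [ 0   0  0   1 ]
Add 2 times ρ3 to ρ2.
  [ 1  -2  0  -3 ]
  [ 0   0  1   0 ]
  [ 0   0  0   1 ]
Add 3 times ρ3 to ρ1.
  [ 1  -2  0  0 ]
  [ 0   0  1  0 ]
  [ 0   0  0  1 ]

[[1, -2, 0, 0], [0, 0, 1, 0], [0, 0, 0, 1]]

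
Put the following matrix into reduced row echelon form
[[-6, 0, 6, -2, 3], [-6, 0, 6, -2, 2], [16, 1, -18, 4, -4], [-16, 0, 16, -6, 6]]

[[1, 0, -1, 0, 0], [0, 1, -2, 0, 0], [0, 0, 0, 1, 0], [0, 0, 0, 0, 1]]

ρ1 := -1/6·ρ1
  [   1  0   -1  1/3  -1/2 ]
  [  -6  0    6   -2     2 ]
  [  16  1  -18    4    -4 ]
  [ -16  0   16   -6     6 ]
ρ2 := ρ2 + 6·ρ1
  [   1  0   -1  1/3  -1/2 ]
  [   0  0    0    0    -1 ]
  [  16  1  -18    4    -4 ]
  [ -16  0   16   -6     6 ]
ρ3 := ρ3 − 16·ρ1
  [   1  0  -1   1/3  -1/2 ]
  [   0  0   0     0    -1 ]
  [   0  1  -2  -4/3     4 ]
  [ -16  0  16    -6     6 ]
ρ4 := ρ4 + 16·ρ1
  [ 1  0  -1   1/3  -1/2 ]
  [ 0  0   0     0    -1 ]
  [ 0  1  -2  -4/3     4 ]
  [ 0  0   0  -2/3    -2 ]
ρ2 <-> ρ3
  [ 1  0  -1   1/3  -1/2 ]
  [ 0  1  -2  -4/3     4 ]
  [ 0  0   0     0    -1 ]
  [ 0  0   0  -2/3    -2 ]
ρ3 <-> ρ4
  [ 1  0  -1   1/3  -1/2 ]
  [ 0  1  -2  -4/3     4 ]
  [ 0  0   0  -2/3    -2 ]
  [ 0  0   0     0    -1 ]
ρ3 := -3/2·ρ3
  [ 1  0  -1   1/3  -1/2 ]
  [ 0  1  -2  -4/3     4 ]
  [ 0  0   0     1     3 ]
  [ 0  0   0     0    -1 ]
ρ4 := -1·ρ4
  [ 1  0  -1   1/3  -1/2 ]
  [ 0  1  -2  -4/3     4 ]
  [ 0  0   0     1     3 ]
  [ 0  0   0     0     1 ]
ρ3 := ρ3 − 3·ρ4
  [ 1  0  -1   1/3  -1/2 ]
  [ 0  1  -2  -4/3     4 ]
  [ 0  0   0     1     0 ]
  [ 0  0   0     0     1 ]
ρ2 := ρ2 − 4·ρ4
  [ 1  0  -1   1/3  -1/2 ]
  [ 0  1  -2  -4/3     0 ]
  [ 0  0   0     1     0 ]
  [ 0  0   0     0     1 ]
ρ1 := ρ1 + 1/2·ρ4
  [ 1  0  -1   1/3  0 ]
  [ 0  1  -2  -4/3  0 ]
  [ 0  0   0     1  0 ]
  [ 0  0   0     0  1 ]
ρ2 := ρ2 + 4/3·ρ3
  [ 1  0  -1  1/3  0 ]
  [ 0  1  -2    0  0 ]
  [ 0  0   0    1  0 ]
  [ 0  0   0    0  1 ]
ρ1 := ρ1 − 1/3·ρ3
  [ 1  0  -1  0  0 ]
  [ 0  1  -2  0  0 ]
  [ 0  0   0  1  0 ]
  [ 0  0   0  0  1 ]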